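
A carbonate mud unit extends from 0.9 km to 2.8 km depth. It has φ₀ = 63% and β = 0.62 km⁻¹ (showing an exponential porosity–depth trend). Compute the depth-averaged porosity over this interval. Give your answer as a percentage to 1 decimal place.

⟨φ⟩ = (1/(Z₂−Z₁)) ∫ φ₀ e^(−βZ) dZ = φ₀·(e^(−β·Z₁) − e^(−β·Z₂)) / (β·(Z₂−Z₁))
e^(−0.62×0.9) = 0.5724; e^(−0.62×2.8) = 0.1762
⟨φ⟩ = 0.63 × (0.5724 − 0.1762) / (0.62 × 1.9) = 0.63 × 0.3363 = 0.2119

21.2%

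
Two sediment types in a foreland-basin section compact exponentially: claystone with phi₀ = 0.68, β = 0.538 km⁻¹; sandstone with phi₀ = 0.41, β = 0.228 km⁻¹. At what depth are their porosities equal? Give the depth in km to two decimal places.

1.63 km

Set phi₀ₐ e^(−βₐd) = phi₀ᵦ e^(−βᵦd) ⇒ ln(phi₀ₐ/phi₀ᵦ) = (βₐ − βᵦ)·d
d = ln(0.68/0.41) / (0.538 − 0.228) = 0.5059 / 0.31 = 1.632 km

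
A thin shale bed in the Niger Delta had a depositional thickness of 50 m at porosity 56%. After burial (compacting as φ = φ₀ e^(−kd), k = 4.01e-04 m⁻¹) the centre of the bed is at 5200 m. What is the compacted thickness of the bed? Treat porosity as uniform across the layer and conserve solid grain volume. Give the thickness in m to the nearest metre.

Working in km (1 km = 1000 m; k in km⁻¹ = k in m⁻¹ × 1000):
Porosity at 5.2 km: φ = 0.56·exp(−0.401×5.2) = 0.0696
Solid-volume conservation: h(1−φ) = h₀(1−φ₀) ⇒ h = h₀·(1−φ₀)/(1−φ)
h = 0.05 × (1 − 0.56)/(1 − 0.0696) = 0.05 × 0.4729 = 0.0236 km

24 m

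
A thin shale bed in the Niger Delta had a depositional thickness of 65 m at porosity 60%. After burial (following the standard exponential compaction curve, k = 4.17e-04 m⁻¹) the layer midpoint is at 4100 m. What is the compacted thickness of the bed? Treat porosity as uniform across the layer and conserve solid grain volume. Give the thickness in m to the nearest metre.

29 m

Working in km (1 km = 1000 m; k in km⁻¹ = k in m⁻¹ × 1000):
Porosity at 4.1 km: n = 0.6·exp(−0.417×4.1) = 0.1086
Solid-volume conservation: h(1−n) = h₀(1−n₀) ⇒ h = h₀·(1−n₀)/(1−n)
h = 0.065 × (1 − 0.6)/(1 − 0.1086) = 0.065 × 0.4487 = 0.0292 km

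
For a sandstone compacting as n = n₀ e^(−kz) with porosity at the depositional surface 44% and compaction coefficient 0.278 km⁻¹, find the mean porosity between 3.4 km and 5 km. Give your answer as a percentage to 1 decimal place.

13.8%

⟨n⟩ = (1/(z₂−z₁)) ∫ n₀ e^(−kz) dz = n₀·(e^(−k·z₁) − e^(−k·z₂)) / (k·(z₂−z₁))
e^(−0.278×3.4) = 0.3886; e^(−0.278×5) = 0.2491
⟨n⟩ = 0.44 × (0.3886 − 0.2491) / (0.278 × 1.6) = 0.44 × 0.3137 = 0.1380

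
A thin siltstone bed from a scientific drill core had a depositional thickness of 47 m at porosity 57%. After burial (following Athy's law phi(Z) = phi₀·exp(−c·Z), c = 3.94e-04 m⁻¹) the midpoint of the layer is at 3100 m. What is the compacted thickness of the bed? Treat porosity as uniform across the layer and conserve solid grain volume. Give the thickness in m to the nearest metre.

Working in km (1 km = 1000 m; c in km⁻¹ = c in m⁻¹ × 1000):
Porosity at 3.1 km: phi = 0.57·exp(−0.394×3.1) = 0.1680
Solid-volume conservation: h(1−phi) = h₀(1−phi₀) ⇒ h = h₀·(1−phi₀)/(1−phi)
h = 0.047 × (1 − 0.57)/(1 − 0.1680) = 0.047 × 0.5169 = 0.0243 km

24 m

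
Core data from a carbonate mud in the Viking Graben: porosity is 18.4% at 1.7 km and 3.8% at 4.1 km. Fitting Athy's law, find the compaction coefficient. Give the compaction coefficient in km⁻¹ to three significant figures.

Athy: n(d) = n₀ e^(−cd) ⇒ n₁/n₂ = e^{c(d₂−d₁)} ⇒ c = ln(n₁/n₂)/(d₂−d₁)
c = ln(0.184/0.038) / (4.1 − 1.7) = ln(4.842) / 2.4 = 1.5773 / 2.4 = 0.6572 km⁻¹

0.657 km⁻¹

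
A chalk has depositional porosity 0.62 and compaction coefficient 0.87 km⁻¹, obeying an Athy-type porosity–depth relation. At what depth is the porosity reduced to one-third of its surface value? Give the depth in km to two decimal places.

1.26 km

n/n₀ = 1/3 ⇒ exp(−k·z) = 1/3 ⇒ z = ln(3) / k
z = 1.0986 / 0.87 = 1.263 km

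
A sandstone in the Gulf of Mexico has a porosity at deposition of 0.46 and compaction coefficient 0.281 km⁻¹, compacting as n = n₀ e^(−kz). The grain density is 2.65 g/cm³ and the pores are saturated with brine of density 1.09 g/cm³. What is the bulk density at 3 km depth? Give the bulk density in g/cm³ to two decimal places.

2.34 g/cm³

Porosity at depth: n = 0.46·exp(−0.281×3) = 0.46×0.4304 = 0.1980
Bulk density: ρ_b = (1−n)ρ_g + n·ρ_f = 0.8020×2.65 + 0.1980×1.09
       = 2.125 + 0.216 = 2.341 g/cm³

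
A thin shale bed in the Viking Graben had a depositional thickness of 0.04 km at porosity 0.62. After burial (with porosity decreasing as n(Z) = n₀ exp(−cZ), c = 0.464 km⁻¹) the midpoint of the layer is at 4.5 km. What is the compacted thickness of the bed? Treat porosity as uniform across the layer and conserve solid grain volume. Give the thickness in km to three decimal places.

0.016 km

Porosity at 4.5 km: n = 0.62·exp(−0.464×4.5) = 0.0768
Solid-volume conservation: h(1−n) = h₀(1−n₀) ⇒ h = h₀·(1−n₀)/(1−n)
h = 0.04 × (1 − 0.62)/(1 − 0.0768) = 0.04 × 0.4116 = 0.0165 km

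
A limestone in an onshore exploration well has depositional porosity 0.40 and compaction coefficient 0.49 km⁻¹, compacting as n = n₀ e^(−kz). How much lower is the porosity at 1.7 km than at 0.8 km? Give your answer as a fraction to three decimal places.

n(0.8) = 0.4·e^(−0.49×0.8) = 0.2703
n(1.7) = 0.4·e^(−0.49×1.7) = 0.1739
Δn = 0.2703 − 0.1739 = 0.0964

0.096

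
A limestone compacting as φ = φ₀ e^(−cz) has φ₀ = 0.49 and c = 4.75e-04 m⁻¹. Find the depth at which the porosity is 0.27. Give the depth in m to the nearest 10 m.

1250 m

Working in km (1 km = 1000 m; c in km⁻¹ = c in m⁻¹ × 1000):
Invert Athy's law: z = ln(φ₀/φ) / c
z = ln(0.49/0.27) / 0.475 = ln(1.815) / 0.475 = 0.5960 / 0.475 = 1.255 km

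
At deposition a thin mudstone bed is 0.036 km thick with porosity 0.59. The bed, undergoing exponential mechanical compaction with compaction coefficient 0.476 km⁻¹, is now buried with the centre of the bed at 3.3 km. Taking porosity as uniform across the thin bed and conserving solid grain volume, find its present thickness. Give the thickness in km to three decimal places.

Porosity at 3.3 km: n = 0.59·exp(−0.476×3.3) = 0.1226
Solid-volume conservation: h(1−n) = h₀(1−n₀) ⇒ h = h₀·(1−n₀)/(1−n)
h = 0.036 × (1 − 0.59)/(1 − 0.1226) = 0.036 × 0.4673 = 0.0168 km

0.017 km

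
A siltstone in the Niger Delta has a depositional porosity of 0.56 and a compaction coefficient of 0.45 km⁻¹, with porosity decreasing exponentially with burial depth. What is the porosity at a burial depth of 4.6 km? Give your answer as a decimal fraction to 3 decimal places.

phi = phi₀·exp(−β·z) = 0.56 × exp(−0.45 × 4.6) = 0.56 × exp(−2.07)
  = 0.56 × 0.1262 = 0.0707

0.071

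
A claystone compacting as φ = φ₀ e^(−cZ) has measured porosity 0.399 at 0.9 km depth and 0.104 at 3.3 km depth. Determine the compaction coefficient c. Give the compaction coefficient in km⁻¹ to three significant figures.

0.560 km⁻¹

Athy: φ(Z) = φ₀ e^(−cZ) ⇒ φ₁/φ₂ = e^{c(Z₂−Z₁)} ⇒ c = ln(φ₁/φ₂)/(Z₂−Z₁)
c = ln(0.399/0.104) / (3.3 − 0.9) = ln(3.837) / 2.4 = 1.3446 / 2.4 = 0.5602 km⁻¹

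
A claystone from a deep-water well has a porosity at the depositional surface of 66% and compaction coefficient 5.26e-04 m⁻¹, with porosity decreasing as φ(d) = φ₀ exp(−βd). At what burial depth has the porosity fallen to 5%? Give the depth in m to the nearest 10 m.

Working in km (1 km = 1000 m; β in km⁻¹ = β in m⁻¹ × 1000):
Invert Athy's law: d = ln(φ₀/φ) / β
d = ln(0.66/0.05) / 0.526 = ln(13.2) / 0.526 = 2.5802 / 0.526 = 4.905 km

4910 m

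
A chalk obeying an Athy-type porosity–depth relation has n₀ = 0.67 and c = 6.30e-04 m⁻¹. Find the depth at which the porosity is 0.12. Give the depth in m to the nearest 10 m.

2730 m

Working in km (1 km = 1000 m; c in km⁻¹ = c in m⁻¹ × 1000):
Invert Athy's law: Z = ln(n₀/n) / c
Z = ln(0.67/0.12) / 0.63 = ln(5.583) / 0.63 = 1.7198 / 0.63 = 2.730 km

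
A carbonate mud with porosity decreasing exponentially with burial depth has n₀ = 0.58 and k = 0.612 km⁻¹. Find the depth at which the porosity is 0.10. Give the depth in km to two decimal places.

2.87 km

Invert Athy's law: Z = ln(n₀/n) / k
Z = ln(0.58/0.1) / 0.612 = ln(5.8) / 0.612 = 1.7579 / 0.612 = 2.872 km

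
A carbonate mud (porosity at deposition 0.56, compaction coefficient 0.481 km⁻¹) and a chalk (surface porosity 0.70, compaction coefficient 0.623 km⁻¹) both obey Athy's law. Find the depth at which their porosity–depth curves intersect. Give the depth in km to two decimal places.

1.57 km

Set phi₀ₐ e^(−cₐz) = phi₀ᵦ e^(−cᵦz) ⇒ ln(phi₀ₐ/phi₀ᵦ) = (cₐ − cᵦ)·z
z = ln(0.56/0.7) / (0.481 − 0.623) = -0.2231 / -0.142 = 1.571 km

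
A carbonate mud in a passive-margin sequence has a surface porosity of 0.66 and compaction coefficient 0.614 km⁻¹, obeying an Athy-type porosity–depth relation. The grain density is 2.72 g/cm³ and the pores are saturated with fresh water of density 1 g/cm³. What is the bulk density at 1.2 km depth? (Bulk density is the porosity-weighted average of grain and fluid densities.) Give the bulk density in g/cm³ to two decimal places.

Porosity at depth: n = 0.66·exp(−0.614×1.2) = 0.66×0.4786 = 0.3159
Bulk density: ρ_b = (1−n)ρ_g + n·ρ_f = 0.6841×2.72 + 0.3159×1
       = 1.861 + 0.316 = 2.177 g/cm³

2.18 g/cm³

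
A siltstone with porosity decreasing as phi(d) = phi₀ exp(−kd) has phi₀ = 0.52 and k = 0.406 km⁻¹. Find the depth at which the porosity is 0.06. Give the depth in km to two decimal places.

5.32 km

Invert Athy's law: d = ln(phi₀/phi) / k
d = ln(0.52/0.06) / 0.406 = ln(8.667) / 0.406 = 2.1595 / 0.406 = 5.319 km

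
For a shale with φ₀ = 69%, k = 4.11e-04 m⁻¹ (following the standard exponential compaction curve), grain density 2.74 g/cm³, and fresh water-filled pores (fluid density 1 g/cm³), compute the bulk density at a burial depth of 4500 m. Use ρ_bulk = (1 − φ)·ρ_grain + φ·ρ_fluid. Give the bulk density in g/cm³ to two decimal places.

Working in km (1 km = 1000 m; k in km⁻¹ = k in m⁻¹ × 1000):
Porosity at depth: φ = 0.69·exp(−0.411×4.5) = 0.69×0.1573 = 0.1085
Bulk density: ρ_b = (1−φ)ρ_g + φ·ρ_f = 0.8915×2.74 + 0.1085×1
       = 2.443 + 0.109 = 2.551 g/cm³

2.55 g/cm³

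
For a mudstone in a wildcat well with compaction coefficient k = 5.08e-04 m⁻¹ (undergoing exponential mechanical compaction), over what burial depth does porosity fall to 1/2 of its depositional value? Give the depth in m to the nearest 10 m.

Working in km (1 km = 1000 m; k in km⁻¹ = k in m⁻¹ × 1000):
n/n₀ = 1/2 ⇒ exp(−k·d) = 1/2 ⇒ d = ln(2) / k
d = 0.6931 / 0.508 = 1.364 km

1360 m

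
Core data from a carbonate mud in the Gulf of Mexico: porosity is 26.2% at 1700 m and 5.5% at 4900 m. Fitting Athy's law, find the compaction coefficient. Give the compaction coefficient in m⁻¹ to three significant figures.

0.000488 m⁻¹

Working in km (1 km = 1000 m; k in km⁻¹ = k in m⁻¹ × 1000):
Athy: phi(z) = phi₀ e^(−kz) ⇒ phi₁/phi₂ = e^{k(z₂−z₁)} ⇒ k = ln(phi₁/phi₂)/(z₂−z₁)
k = ln(0.262/0.055) / (4.9 − 1.7) = ln(4.764) / 3.2 = 1.5610 / 3.2 = 0.4878 km⁻¹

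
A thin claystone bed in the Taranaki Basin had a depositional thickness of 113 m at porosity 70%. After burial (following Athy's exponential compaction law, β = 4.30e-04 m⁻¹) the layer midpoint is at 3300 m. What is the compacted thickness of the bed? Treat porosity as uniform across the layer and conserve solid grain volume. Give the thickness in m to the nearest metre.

41 m

Working in km (1 km = 1000 m; β in km⁻¹ = β in m⁻¹ × 1000):
Porosity at 3.3 km: phi = 0.7·exp(−0.43×3.3) = 0.1694
Solid-volume conservation: h(1−phi) = h₀(1−phi₀) ⇒ h = h₀·(1−phi₀)/(1−phi)
h = 0.113 × (1 − 0.7)/(1 − 0.1694) = 0.113 × 0.3612 = 0.0408 km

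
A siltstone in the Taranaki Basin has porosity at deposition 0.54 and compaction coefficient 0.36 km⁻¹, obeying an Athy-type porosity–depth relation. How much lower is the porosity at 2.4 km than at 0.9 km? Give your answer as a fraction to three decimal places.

φ(0.9) = 0.54·e^(−0.36×0.9) = 0.3906
φ(2.4) = 0.54·e^(−0.36×2.4) = 0.2276
Δφ = 0.3906 − 0.2276 = 0.1630

0.163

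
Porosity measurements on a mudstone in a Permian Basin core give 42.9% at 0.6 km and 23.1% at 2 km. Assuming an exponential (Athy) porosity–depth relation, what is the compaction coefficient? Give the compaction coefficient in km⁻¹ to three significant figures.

0.442 km⁻¹

Athy: n(z) = n₀ e^(−kz) ⇒ n₁/n₂ = e^{k(z₂−z₁)} ⇒ k = ln(n₁/n₂)/(z₂−z₁)
k = ln(0.429/0.231) / (2 − 0.6) = ln(1.857) / 1.4 = 0.6190 / 1.4 = 0.4422 km⁻¹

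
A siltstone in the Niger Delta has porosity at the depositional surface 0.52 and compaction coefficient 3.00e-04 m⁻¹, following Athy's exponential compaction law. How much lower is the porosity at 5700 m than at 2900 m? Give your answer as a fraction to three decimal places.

0.124

Working in km (1 km = 1000 m; k in km⁻¹ = k in m⁻¹ × 1000):
phi(2.9) = 0.52·e^(−0.3×2.9) = 0.2179
phi(5.7) = 0.52·e^(−0.3×5.7) = 0.0941
Δphi = 0.2179 − 0.0941 = 0.1238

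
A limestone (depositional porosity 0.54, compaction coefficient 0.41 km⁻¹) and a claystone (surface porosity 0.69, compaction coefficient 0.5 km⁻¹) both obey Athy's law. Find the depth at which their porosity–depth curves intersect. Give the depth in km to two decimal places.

2.72 km

Set n₀ₐ e^(−cₐz) = n₀ᵦ e^(−cᵦz) ⇒ ln(n₀ₐ/n₀ᵦ) = (cₐ − cᵦ)·z
z = ln(0.54/0.69) / (0.41 − 0.5) = -0.2451 / -0.09 = 2.724 km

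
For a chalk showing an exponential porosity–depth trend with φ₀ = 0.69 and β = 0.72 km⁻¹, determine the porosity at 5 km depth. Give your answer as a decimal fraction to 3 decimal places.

φ = φ₀·exp(−β·z) = 0.69 × exp(−0.72 × 5) = 0.69 × exp(−3.6)
  = 0.69 × 0.0273 = 0.0189

0.019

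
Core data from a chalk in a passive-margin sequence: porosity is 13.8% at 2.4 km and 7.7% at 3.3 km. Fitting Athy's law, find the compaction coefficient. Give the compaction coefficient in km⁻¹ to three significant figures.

0.648 km⁻¹

Athy: phi(d) = phi₀ e^(−kd) ⇒ phi₁/phi₂ = e^{k(d₂−d₁)} ⇒ k = ln(phi₁/phi₂)/(d₂−d₁)
k = ln(0.138/0.077) / (3.3 − 2.4) = ln(1.792) / 0.9 = 0.5834 / 0.9 = 0.6483 km⁻¹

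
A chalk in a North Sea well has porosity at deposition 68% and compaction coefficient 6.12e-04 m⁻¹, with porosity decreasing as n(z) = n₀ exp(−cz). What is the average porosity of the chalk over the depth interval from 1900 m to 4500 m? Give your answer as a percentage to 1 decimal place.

Working in km (1 km = 1000 m; c in km⁻¹ = c in m⁻¹ × 1000):
⟨n⟩ = (1/(z₂−z₁)) ∫ n₀ e^(−cz) dz = n₀·(e^(−c·z₁) − e^(−c·z₂)) / (c·(z₂−z₁))
e^(−0.612×1.9) = 0.3126; e^(−0.612×4.5) = 0.0637
⟨n⟩ = 0.68 × (0.3126 − 0.0637) / (0.612 × 2.6) = 0.68 × 0.1564 = 0.1064

10.6%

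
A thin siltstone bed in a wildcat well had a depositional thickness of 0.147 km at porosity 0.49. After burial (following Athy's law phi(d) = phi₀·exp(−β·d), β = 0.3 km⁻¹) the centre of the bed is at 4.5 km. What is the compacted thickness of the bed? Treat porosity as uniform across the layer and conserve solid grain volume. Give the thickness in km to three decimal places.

Porosity at 4.5 km: phi = 0.49·exp(−0.3×4.5) = 0.1270
Solid-volume conservation: h(1−phi) = h₀(1−phi₀) ⇒ h = h₀·(1−phi₀)/(1−phi)
h = 0.147 × (1 − 0.49)/(1 − 0.1270) = 0.147 × 0.5842 = 0.0859 km

0.086 km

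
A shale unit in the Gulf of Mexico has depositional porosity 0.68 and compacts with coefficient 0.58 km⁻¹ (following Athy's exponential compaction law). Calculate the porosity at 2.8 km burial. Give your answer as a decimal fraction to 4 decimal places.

n = n₀·exp(−β·Z) = 0.68 × exp(−0.58 × 2.8) = 0.68 × exp(−1.624)
  = 0.68 × 0.1971 = 0.1340

0.1340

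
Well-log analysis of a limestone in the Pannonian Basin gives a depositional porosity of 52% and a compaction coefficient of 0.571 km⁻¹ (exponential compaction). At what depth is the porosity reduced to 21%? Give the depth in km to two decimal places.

1.59 km

Invert Athy's law: Z = ln(phi₀/phi) / β
Z = ln(0.52/0.21) / 0.571 = ln(2.476) / 0.571 = 0.9067 / 0.571 = 1.588 km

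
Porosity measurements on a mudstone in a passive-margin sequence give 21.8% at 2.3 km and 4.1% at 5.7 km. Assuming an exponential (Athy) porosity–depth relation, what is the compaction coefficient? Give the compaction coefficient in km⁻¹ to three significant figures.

Athy: φ(d) = φ₀ e^(−βd) ⇒ φ₁/φ₂ = e^{β(d₂−d₁)} ⇒ β = ln(φ₁/φ₂)/(d₂−d₁)
β = ln(0.218/0.041) / (5.7 − 2.3) = ln(5.317) / 3.4 = 1.6709 / 3.4 = 0.4914 km⁻¹

0.491 km⁻¹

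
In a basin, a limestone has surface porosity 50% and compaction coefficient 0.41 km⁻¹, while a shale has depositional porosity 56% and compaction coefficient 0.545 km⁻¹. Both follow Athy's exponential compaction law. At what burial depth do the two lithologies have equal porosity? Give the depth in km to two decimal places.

Set n₀ₐ e^(−βₐz) = n₀ᵦ e^(−βᵦz) ⇒ ln(n₀ₐ/n₀ᵦ) = (βₐ − βᵦ)·z
z = ln(0.5/0.56) / (0.41 − 0.545) = -0.1133 / -0.135 = 0.839 km

0.84 km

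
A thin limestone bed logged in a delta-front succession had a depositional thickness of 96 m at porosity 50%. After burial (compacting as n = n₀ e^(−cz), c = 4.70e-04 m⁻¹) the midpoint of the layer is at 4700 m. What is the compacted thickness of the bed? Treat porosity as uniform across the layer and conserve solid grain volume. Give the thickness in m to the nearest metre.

51 m

Working in km (1 km = 1000 m; c in km⁻¹ = c in m⁻¹ × 1000):
Porosity at 4.7 km: n = 0.5·exp(−0.47×4.7) = 0.0549
Solid-volume conservation: h(1−n) = h₀(1−n₀) ⇒ h = h₀·(1−n₀)/(1−n)
h = 0.096 × (1 − 0.5)/(1 − 0.0549) = 0.096 × 0.5290 = 0.0508 km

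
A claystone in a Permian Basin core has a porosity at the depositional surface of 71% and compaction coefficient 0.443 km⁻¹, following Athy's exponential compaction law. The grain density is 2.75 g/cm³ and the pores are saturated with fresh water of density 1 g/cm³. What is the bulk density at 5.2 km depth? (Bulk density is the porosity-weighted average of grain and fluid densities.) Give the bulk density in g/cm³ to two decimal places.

Porosity at depth: φ = 0.71·exp(−0.443×5.2) = 0.71×0.0999 = 0.0709
Bulk density: ρ_b = (1−φ)ρ_g + φ·ρ_f = 0.9291×2.75 + 0.0709×1
       = 2.555 + 0.071 = 2.626 g/cm³

2.63 g/cm³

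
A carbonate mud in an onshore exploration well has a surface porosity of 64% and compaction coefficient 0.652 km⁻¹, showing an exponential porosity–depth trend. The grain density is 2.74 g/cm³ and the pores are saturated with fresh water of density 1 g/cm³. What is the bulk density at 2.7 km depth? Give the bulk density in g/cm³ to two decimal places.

2.55 g/cm³

Porosity at depth: phi = 0.64·exp(−0.652×2.7) = 0.64×0.1720 = 0.1101
Bulk density: ρ_b = (1−phi)ρ_g + phi·ρ_f = 0.8899×2.74 + 0.1101×1
       = 2.438 + 0.110 = 2.548 g/cm³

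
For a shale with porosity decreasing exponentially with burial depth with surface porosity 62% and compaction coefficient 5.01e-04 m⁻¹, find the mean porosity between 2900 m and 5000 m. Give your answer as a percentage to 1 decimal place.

Working in km (1 km = 1000 m; β in km⁻¹ = β in m⁻¹ × 1000):
⟨φ⟩ = (1/(z₂−z₁)) ∫ φ₀ e^(−βz) dz = φ₀·(e^(−β·z₁) − e^(−β·z₂)) / (β·(z₂−z₁))
e^(−0.501×2.9) = 0.2339; e^(−0.501×5) = 0.0817
⟨φ⟩ = 0.62 × (0.2339 − 0.0817) / (0.501 × 2.1) = 0.62 × 0.1447 = 0.0897

9.0%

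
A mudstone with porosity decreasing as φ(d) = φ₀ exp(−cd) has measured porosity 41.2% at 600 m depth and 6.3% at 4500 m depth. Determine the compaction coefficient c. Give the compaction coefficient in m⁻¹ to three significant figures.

Working in km (1 km = 1000 m; c in km⁻¹ = c in m⁻¹ × 1000):
Athy: φ(d) = φ₀ e^(−cd) ⇒ φ₁/φ₂ = e^{c(d₂−d₁)} ⇒ c = ln(φ₁/φ₂)/(d₂−d₁)
c = ln(0.412/0.063) / (4.5 − 0.6) = ln(6.54) / 3.9 = 1.8779 / 3.9 = 0.4815 km⁻¹

0.000482 m⁻¹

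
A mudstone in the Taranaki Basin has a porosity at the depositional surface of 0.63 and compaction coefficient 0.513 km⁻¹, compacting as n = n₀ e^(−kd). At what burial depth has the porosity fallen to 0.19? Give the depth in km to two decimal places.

2.34 km

Invert Athy's law: d = ln(n₀/n) / k
d = ln(0.63/0.19) / 0.513 = ln(3.316) / 0.513 = 1.1987 / 0.513 = 2.337 km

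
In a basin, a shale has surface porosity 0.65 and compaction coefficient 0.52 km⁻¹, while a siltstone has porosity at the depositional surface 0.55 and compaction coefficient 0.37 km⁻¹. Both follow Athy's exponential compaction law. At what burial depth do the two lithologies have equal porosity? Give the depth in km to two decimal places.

1.11 km

Set phi₀ₐ e^(−βₐZ) = phi₀ᵦ e^(−βᵦZ) ⇒ ln(phi₀ₐ/phi₀ᵦ) = (βₐ − βᵦ)·Z
Z = ln(0.65/0.55) / (0.52 − 0.37) = 0.1671 / 0.15 = 1.114 km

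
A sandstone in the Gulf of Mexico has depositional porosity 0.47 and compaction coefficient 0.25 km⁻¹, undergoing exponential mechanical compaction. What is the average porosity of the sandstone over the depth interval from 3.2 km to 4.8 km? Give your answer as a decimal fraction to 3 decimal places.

0.174

⟨φ⟩ = (1/(d₂−d₁)) ∫ φ₀ e^(−kd) dd = φ₀·(e^(−k·d₁) − e^(−k·d₂)) / (k·(d₂−d₁))
e^(−0.25×3.2) = 0.4493; e^(−0.25×4.8) = 0.3012
⟨φ⟩ = 0.47 × (0.4493 − 0.3012) / (0.25 × 1.6) = 0.47 × 0.3703 = 0.1741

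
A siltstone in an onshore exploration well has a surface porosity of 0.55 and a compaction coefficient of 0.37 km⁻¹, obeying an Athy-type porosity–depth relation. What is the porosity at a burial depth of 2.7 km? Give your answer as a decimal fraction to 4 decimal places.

n = n₀·exp(−k·z) = 0.55 × exp(−0.37 × 2.7) = 0.55 × exp(−0.999)
  = 0.55 × 0.3682 = 0.2025

0.2025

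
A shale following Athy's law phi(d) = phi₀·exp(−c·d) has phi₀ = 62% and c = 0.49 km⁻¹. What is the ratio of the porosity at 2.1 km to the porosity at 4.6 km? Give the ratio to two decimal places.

3.40

phi(d₁)/phi(d₂) = e^(−c·d₁)/e^(−c·d₂) = e^{c(d₂−d₁)}
= exp(0.49 × 2.5) = exp(1.225) = 3.4042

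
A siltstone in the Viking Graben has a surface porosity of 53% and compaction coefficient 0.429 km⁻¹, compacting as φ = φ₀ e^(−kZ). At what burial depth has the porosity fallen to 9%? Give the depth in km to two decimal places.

4.13 km

Invert Athy's law: Z = ln(φ₀/φ) / k
Z = ln(0.53/0.09) / 0.429 = ln(5.889) / 0.429 = 1.7731 / 0.429 = 4.133 km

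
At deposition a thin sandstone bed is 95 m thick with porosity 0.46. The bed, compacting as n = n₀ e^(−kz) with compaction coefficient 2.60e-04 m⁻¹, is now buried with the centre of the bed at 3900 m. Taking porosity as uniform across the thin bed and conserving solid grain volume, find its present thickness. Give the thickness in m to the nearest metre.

62 m

Working in km (1 km = 1000 m; k in km⁻¹ = k in m⁻¹ × 1000):
Porosity at 3.9 km: n = 0.46·exp(−0.26×3.9) = 0.1669
Solid-volume conservation: h(1−n) = h₀(1−n₀) ⇒ h = h₀·(1−n₀)/(1−n)
h = 0.095 × (1 − 0.46)/(1 − 0.1669) = 0.095 × 0.6482 = 0.0616 km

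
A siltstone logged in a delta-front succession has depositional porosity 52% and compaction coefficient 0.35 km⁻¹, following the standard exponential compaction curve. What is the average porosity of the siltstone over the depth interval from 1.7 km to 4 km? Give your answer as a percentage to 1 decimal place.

19.7%

⟨n⟩ = (1/(z₂−z₁)) ∫ n₀ e^(−cz) dz = n₀·(e^(−c·z₁) − e^(−c·z₂)) / (c·(z₂−z₁))
e^(−0.35×1.7) = 0.5516; e^(−0.35×4) = 0.2466
⟨n⟩ = 0.52 × (0.5516 − 0.2466) / (0.35 × 2.3) = 0.52 × 0.3788 = 0.1970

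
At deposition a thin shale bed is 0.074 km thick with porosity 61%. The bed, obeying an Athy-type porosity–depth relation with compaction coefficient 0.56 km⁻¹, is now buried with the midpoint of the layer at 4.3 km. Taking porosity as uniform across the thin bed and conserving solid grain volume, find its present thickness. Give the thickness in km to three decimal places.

0.031 km

Porosity at 4.3 km: n = 0.61·exp(−0.56×4.3) = 0.0549
Solid-volume conservation: h(1−n) = h₀(1−n₀) ⇒ h = h₀·(1−n₀)/(1−n)
h = 0.074 × (1 − 0.61)/(1 − 0.0549) = 0.074 × 0.4127 = 0.0305 km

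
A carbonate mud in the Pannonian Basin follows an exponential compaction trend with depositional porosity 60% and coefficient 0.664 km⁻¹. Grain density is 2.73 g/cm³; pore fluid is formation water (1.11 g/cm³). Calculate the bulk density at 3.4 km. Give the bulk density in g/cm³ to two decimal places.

2.63 g/cm³

Porosity at depth: phi = 0.6·exp(−0.664×3.4) = 0.6×0.1046 = 0.0628
Bulk density: ρ_b = (1−phi)ρ_g + phi·ρ_f = 0.9372×2.73 + 0.0628×1.11
       = 2.559 + 0.070 = 2.628 g/cm³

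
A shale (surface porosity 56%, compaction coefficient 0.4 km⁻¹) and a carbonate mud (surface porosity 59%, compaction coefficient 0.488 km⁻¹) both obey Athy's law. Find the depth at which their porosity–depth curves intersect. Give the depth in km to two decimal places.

Set phi₀ₐ e^(−kₐz) = phi₀ᵦ e^(−kᵦz) ⇒ ln(phi₀ₐ/phi₀ᵦ) = (kₐ − kᵦ)·z
z = ln(0.56/0.59) / (0.4 − 0.488) = -0.0522 / -0.088 = 0.593 km

0.59 km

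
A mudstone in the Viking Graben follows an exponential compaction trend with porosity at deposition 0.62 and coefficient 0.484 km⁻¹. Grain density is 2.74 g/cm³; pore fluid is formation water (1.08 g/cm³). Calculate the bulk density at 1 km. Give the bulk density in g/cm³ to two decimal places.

Porosity at depth: phi = 0.62·exp(−0.484×1) = 0.62×0.6163 = 0.3821
Bulk density: ρ_b = (1−phi)ρ_g + phi·ρ_f = 0.6179×2.74 + 0.3821×1.08
       = 1.693 + 0.413 = 2.106 g/cm³

2.11 g/cm³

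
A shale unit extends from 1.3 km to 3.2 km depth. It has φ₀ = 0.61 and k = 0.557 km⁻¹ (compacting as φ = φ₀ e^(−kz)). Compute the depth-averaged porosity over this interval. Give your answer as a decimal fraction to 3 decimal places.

⟨φ⟩ = (1/(z₂−z₁)) ∫ φ₀ e^(−kz) dz = φ₀·(e^(−k·z₁) − e^(−k·z₂)) / (k·(z₂−z₁))
e^(−0.557×1.3) = 0.4848; e^(−0.557×3.2) = 0.1682
⟨φ⟩ = 0.61 × (0.4848 − 0.1682) / (0.557 × 1.9) = 0.61 × 0.2991 = 0.1824

0.182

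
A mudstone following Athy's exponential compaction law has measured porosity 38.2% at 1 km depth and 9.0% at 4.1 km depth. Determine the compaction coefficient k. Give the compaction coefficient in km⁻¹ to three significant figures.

Athy: φ(z) = φ₀ e^(−kz) ⇒ φ₁/φ₂ = e^{k(z₂−z₁)} ⇒ k = ln(φ₁/φ₂)/(z₂−z₁)
k = ln(0.382/0.09) / (4.1 − 1) = ln(4.244) / 3.1 = 1.4456 / 3.1 = 0.4663 km⁻¹

0.466 km⁻¹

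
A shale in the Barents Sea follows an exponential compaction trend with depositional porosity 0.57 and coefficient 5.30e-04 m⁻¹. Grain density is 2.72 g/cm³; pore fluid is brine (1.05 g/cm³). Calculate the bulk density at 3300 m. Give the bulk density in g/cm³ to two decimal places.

Working in km (1 km = 1000 m; c in km⁻¹ = c in m⁻¹ × 1000):
Porosity at depth: n = 0.57·exp(−0.53×3.3) = 0.57×0.1739 = 0.0992
Bulk density: ρ_b = (1−n)ρ_g + n·ρ_f = 0.9008×2.72 + 0.0992×1.05
       = 2.450 + 0.104 = 2.554 g/cm³

2.55 g/cm³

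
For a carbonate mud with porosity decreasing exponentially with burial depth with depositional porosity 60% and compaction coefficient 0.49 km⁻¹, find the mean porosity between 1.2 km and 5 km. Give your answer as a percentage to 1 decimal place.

⟨φ⟩ = (1/(Z₂−Z₁)) ∫ φ₀ e^(−βZ) dZ = φ₀·(e^(−β·Z₁) − e^(−β·Z₂)) / (β·(Z₂−Z₁))
e^(−0.49×1.2) = 0.5554; e^(−0.49×5) = 0.0863
⟨φ⟩ = 0.6 × (0.5554 − 0.0863) / (0.49 × 3.8) = 0.6 × 0.2520 = 0.1512

15.1%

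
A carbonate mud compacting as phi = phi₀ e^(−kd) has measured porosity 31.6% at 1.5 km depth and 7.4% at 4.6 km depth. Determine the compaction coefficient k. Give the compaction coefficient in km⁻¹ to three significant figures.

Athy: phi(d) = phi₀ e^(−kd) ⇒ phi₁/phi₂ = e^{k(d₂−d₁)} ⇒ k = ln(phi₁/phi₂)/(d₂−d₁)
k = ln(0.316/0.074) / (4.6 − 1.5) = ln(4.27) / 3.1 = 1.4517 / 3.1 = 0.4683 km⁻¹

0.468 km⁻¹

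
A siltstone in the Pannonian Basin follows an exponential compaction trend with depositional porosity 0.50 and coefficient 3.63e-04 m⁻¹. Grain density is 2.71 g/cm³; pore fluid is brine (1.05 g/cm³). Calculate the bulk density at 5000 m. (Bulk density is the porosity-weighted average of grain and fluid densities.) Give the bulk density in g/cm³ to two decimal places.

2.57 g/cm³

Working in km (1 km = 1000 m; c in km⁻¹ = c in m⁻¹ × 1000):
Porosity at depth: phi = 0.5·exp(−0.363×5) = 0.5×0.1628 = 0.0814
Bulk density: ρ_b = (1−phi)ρ_g + phi·ρ_f = 0.9186×2.71 + 0.0814×1.05
       = 2.489 + 0.085 = 2.575 g/cm³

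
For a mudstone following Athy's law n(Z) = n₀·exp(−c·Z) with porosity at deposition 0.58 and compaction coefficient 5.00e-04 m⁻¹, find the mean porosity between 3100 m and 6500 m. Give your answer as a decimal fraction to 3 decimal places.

0.059

Working in km (1 km = 1000 m; c in km⁻¹ = c in m⁻¹ × 1000):
⟨n⟩ = (1/(Z₂−Z₁)) ∫ n₀ e^(−cZ) dZ = n₀·(e^(−c·Z₁) − e^(−c·Z₂)) / (c·(Z₂−Z₁))
e^(−0.5×3.1) = 0.2122; e^(−0.5×6.5) = 0.0388
⟨n⟩ = 0.58 × (0.2122 − 0.0388) / (0.5 × 3.4) = 0.58 × 0.1020 = 0.0592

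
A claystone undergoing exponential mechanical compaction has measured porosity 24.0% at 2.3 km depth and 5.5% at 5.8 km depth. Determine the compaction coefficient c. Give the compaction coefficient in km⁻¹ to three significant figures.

0.421 km⁻¹

Athy: φ(d) = φ₀ e^(−cd) ⇒ φ₁/φ₂ = e^{c(d₂−d₁)} ⇒ c = ln(φ₁/φ₂)/(d₂−d₁)
c = ln(0.24/0.055) / (5.8 − 2.3) = ln(4.364) / 3.5 = 1.4733 / 3.5 = 0.4209 km⁻¹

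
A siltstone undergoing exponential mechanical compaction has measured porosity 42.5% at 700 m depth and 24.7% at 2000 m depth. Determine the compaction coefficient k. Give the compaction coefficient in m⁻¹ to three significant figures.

0.000417 m⁻¹

Working in km (1 km = 1000 m; k in km⁻¹ = k in m⁻¹ × 1000):
Athy: φ(d) = φ₀ e^(−kd) ⇒ φ₁/φ₂ = e^{k(d₂−d₁)} ⇒ k = ln(φ₁/φ₂)/(d₂−d₁)
k = ln(0.425/0.247) / (2 − 0.7) = ln(1.721) / 1.3 = 0.5427 / 1.3 = 0.4175 km⁻¹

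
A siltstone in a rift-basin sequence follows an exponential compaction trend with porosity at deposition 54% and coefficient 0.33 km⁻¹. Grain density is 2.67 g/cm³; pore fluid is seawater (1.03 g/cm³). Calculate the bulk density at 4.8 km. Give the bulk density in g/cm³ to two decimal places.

Porosity at depth: phi = 0.54·exp(−0.33×4.8) = 0.54×0.2052 = 0.1108
Bulk density: ρ_b = (1−phi)ρ_g + phi·ρ_f = 0.8892×2.67 + 0.1108×1.03
       = 2.374 + 0.114 = 2.488 g/cm³

2.49 g/cm³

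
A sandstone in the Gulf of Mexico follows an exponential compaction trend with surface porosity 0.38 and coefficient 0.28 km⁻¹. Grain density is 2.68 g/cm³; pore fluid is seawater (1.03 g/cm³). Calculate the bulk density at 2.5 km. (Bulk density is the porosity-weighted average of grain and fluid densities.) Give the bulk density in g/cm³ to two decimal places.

2.37 g/cm³

Porosity at depth: phi = 0.38·exp(−0.28×2.5) = 0.38×0.4966 = 0.1887
Bulk density: ρ_b = (1−phi)ρ_g + phi·ρ_f = 0.8113×2.68 + 0.1887×1.03
       = 2.174 + 0.194 = 2.369 g/cm³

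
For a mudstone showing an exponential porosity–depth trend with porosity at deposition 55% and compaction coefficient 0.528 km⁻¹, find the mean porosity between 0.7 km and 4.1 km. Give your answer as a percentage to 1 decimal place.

17.7%

⟨n⟩ = (1/(d₂−d₁)) ∫ n₀ e^(−kd) dd = n₀·(e^(−k·d₁) − e^(−k·d₂)) / (k·(d₂−d₁))
e^(−0.528×0.7) = 0.6910; e^(−0.528×4.1) = 0.1148
⟨n⟩ = 0.55 × (0.6910 − 0.1148) / (0.528 × 3.4) = 0.55 × 0.3210 = 0.1765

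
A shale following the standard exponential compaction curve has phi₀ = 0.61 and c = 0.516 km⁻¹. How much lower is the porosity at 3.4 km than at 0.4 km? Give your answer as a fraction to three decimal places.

phi(0.4) = 0.61·e^(−0.516×0.4) = 0.4962
phi(3.4) = 0.61·e^(−0.516×3.4) = 0.1055
Δphi = 0.4962 − 0.1055 = 0.3907

0.391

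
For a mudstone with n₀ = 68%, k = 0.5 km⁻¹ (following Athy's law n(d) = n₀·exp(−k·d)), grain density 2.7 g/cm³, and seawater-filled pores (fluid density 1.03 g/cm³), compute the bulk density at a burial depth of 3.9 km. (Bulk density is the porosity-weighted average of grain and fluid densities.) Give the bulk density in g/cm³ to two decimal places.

2.54 g/cm³

Porosity at depth: n = 0.68·exp(−0.5×3.9) = 0.68×0.1423 = 0.0967
Bulk density: ρ_b = (1−n)ρ_g + n·ρ_f = 0.9033×2.7 + 0.0967×1.03
       = 2.439 + 0.100 = 2.538 g/cm³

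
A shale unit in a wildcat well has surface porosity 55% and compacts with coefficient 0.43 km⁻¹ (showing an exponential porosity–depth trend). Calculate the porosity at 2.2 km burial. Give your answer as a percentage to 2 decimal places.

n = n₀·exp(−c·z) = 0.55 × exp(−0.43 × 2.2) = 0.55 × exp(−0.946)
  = 0.55 × 0.3883 = 0.2136

21.36%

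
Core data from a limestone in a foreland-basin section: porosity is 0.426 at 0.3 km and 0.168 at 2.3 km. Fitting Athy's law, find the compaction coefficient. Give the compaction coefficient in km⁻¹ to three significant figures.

0.465 km⁻¹

Athy: φ(Z) = φ₀ e^(−cZ) ⇒ φ₁/φ₂ = e^{c(Z₂−Z₁)} ⇒ c = ln(φ₁/φ₂)/(Z₂−Z₁)
c = ln(0.426/0.168) / (2.3 − 0.3) = ln(2.536) / 2 = 0.9305 / 2 = 0.4652 km⁻¹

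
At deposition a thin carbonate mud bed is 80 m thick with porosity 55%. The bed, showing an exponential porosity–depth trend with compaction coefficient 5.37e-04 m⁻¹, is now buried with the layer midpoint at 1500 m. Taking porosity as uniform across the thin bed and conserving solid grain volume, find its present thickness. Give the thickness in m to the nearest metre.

48 m

Working in km (1 km = 1000 m; β in km⁻¹ = β in m⁻¹ × 1000):
Porosity at 1.5 km: n = 0.55·exp(−0.537×1.5) = 0.2458
Solid-volume conservation: h(1−n) = h₀(1−n₀) ⇒ h = h₀·(1−n₀)/(1−n)
h = 0.08 × (1 − 0.55)/(1 − 0.2458) = 0.08 × 0.5966 = 0.0477 km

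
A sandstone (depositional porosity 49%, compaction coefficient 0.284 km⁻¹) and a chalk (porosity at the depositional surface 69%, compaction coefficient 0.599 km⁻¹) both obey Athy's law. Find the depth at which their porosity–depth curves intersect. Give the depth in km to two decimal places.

Set phi₀ₐ e^(−βₐd) = phi₀ᵦ e^(−βᵦd) ⇒ ln(phi₀ₐ/phi₀ᵦ) = (βₐ − βᵦ)·d
d = ln(0.49/0.69) / (0.284 − 0.599) = -0.3423 / -0.315 = 1.087 km

1.09 km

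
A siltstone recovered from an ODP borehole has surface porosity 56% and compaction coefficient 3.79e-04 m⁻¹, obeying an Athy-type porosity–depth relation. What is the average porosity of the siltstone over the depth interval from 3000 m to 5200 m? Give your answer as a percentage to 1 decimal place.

Working in km (1 km = 1000 m; c in km⁻¹ = c in m⁻¹ × 1000):
⟨phi⟩ = (1/(z₂−z₁)) ∫ phi₀ e^(−cz) dz = phi₀·(e^(−c·z₁) − e^(−c·z₂)) / (c·(z₂−z₁))
e^(−0.379×3) = 0.3208; e^(−0.379×5.2) = 0.1393
⟨phi⟩ = 0.56 × (0.3208 − 0.1393) / (0.379 × 2.2) = 0.56 × 0.2176 = 0.1219

12.2%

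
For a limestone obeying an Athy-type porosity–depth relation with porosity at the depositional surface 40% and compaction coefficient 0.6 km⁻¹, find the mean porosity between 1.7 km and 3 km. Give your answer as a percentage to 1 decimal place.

10.0%

⟨phi⟩ = (1/(d₂−d₁)) ∫ phi₀ e^(−kd) dd = phi₀·(e^(−k·d₁) − e^(−k·d₂)) / (k·(d₂−d₁))
e^(−0.6×1.7) = 0.3606; e^(−0.6×3) = 0.1653
⟨phi⟩ = 0.4 × (0.3606 − 0.1653) / (0.6 × 1.3) = 0.4 × 0.2504 = 0.1002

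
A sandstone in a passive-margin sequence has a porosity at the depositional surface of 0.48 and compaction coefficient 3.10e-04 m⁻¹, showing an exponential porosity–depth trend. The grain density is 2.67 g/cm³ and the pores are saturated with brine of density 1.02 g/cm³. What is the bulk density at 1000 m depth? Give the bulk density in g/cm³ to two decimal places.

2.09 g/cm³

Working in km (1 km = 1000 m; k in km⁻¹ = k in m⁻¹ × 1000):
Porosity at depth: φ = 0.48·exp(−0.31×1) = 0.48×0.7334 = 0.3521
Bulk density: ρ_b = (1−φ)ρ_g + φ·ρ_f = 0.6479×2.67 + 0.3521×1.02
       = 1.730 + 0.359 = 2.089 g/cm³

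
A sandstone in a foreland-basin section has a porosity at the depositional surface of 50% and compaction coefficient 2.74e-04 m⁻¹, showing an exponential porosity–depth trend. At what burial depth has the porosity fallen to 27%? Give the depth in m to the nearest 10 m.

2250 m

Working in km (1 km = 1000 m; c in km⁻¹ = c in m⁻¹ × 1000):
Invert Athy's law: z = ln(φ₀/φ) / c
z = ln(0.5/0.27) / 0.274 = ln(1.852) / 0.274 = 0.6162 / 0.274 = 2.249 km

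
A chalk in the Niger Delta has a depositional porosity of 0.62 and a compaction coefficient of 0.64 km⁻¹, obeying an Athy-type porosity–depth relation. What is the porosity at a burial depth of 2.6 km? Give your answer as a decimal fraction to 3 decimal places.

0.117

φ = φ₀·exp(−c·d) = 0.62 × exp(−0.64 × 2.6) = 0.62 × exp(−1.664)
  = 0.62 × 0.1894 = 0.1174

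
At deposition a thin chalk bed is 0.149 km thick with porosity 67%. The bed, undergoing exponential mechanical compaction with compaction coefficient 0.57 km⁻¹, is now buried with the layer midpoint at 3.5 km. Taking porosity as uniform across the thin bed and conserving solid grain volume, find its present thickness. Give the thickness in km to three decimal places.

Porosity at 3.5 km: phi = 0.67·exp(−0.57×3.5) = 0.0911
Solid-volume conservation: h(1−phi) = h₀(1−phi₀) ⇒ h = h₀·(1−phi₀)/(1−phi)
h = 0.149 × (1 − 0.67)/(1 − 0.0911) = 0.149 × 0.3631 = 0.0541 km

0.054 km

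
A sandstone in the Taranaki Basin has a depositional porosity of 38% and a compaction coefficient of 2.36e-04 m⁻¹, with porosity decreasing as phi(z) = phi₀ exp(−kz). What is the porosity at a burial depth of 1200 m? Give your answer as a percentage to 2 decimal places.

28.63%

Working in km (1 km = 1000 m; k in km⁻¹ = k in m⁻¹ × 1000):
phi = phi₀·exp(−k·z) = 0.38 × exp(−0.236 × 1.2) = 0.38 × exp(−0.2832)
  = 0.38 × 0.7534 = 0.2863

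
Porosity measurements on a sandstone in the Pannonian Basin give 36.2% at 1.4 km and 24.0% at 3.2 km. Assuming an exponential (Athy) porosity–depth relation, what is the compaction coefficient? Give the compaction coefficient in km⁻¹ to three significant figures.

0.228 km⁻¹

Athy: n(Z) = n₀ e^(−kZ) ⇒ n₁/n₂ = e^{k(Z₂−Z₁)} ⇒ k = ln(n₁/n₂)/(Z₂−Z₁)
k = ln(0.362/0.24) / (3.2 − 1.4) = ln(1.508) / 1.8 = 0.4110 / 1.8 = 0.2283 km⁻¹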